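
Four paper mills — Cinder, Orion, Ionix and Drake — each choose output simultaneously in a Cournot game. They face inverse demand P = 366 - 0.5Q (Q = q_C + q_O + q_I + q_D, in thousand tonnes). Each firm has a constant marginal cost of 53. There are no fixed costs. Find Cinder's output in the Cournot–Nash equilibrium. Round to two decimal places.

Each firm earns π_i = (366 - 0.5Q)q_i - 53q_i.
First-order condition (treating rivals' output as given): 313 - q_i - (1/2)·Σ_{j≠i} q_j = 0.
By symmetry each firm produces the same amount; substituting Σ_{j≠i} q_j = 3q_i yields q_i = 313/(5/2) = 626/5.

125.20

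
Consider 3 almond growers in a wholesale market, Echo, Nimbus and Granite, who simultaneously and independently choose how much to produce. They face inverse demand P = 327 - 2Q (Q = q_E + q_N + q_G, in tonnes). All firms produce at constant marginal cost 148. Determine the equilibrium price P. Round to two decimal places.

A representative firm's profit is π_i = q_i(327 - 2Q) - 148q_i.
Setting ∂π_i/∂q_i = 0 with rivals' quantities fixed: 179 - 4q_i - 2·Σ_{j≠i} q_j = 0.
With identical firms every q_j equals q_i, so Σ_{j≠i} q_j = 2q_i and 179 = 8q_i, giving q_i = 179/8.
Total output Q = 537/8, so price P = 327 - 2·(537/8) = 771/4.

192.75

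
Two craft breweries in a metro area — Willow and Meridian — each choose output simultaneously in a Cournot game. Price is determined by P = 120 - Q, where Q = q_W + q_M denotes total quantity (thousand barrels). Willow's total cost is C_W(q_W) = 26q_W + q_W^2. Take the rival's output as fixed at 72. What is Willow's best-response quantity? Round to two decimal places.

With the rival's output fixed at 72, Willow's profit is π_W = (120 - 72 - q_W)q_W - (26q_W + q_W²) = (48 - q_W)q_W - (26q_W + q_W²).
∂π_W/∂q_W = 22 - 4q_W = 0, so q_W = 11/2.

5.50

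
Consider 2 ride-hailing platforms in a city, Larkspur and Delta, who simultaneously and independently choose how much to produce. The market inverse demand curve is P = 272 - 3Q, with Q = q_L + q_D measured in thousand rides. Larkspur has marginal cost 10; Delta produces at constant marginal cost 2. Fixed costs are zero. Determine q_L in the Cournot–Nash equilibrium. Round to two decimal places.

28.22

Larkspur's profit: π_L = (272 - 3Q)q_L - (10q_L). Setting ∂π_L/∂q_L = 0: 262 - 6q_L - 3(q_D) = 0.
Delta's profit: π_D = (272 - 3Q)q_D - (2q_D). Setting ∂π_D/∂q_D = 0: 270 - 6q_D - 3(q_L) = 0.
So q_L = (262 - 3q_D)/6 and q_D = (270 - 3q_L)/6.
Substituting one into the other gives q_L = 254/9 and q_D = 278/9.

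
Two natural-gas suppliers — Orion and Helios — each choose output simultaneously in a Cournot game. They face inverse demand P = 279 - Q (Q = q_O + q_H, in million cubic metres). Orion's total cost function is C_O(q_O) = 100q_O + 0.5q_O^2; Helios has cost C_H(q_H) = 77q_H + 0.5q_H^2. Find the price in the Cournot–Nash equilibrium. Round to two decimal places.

183.75

Orion's profit: π_O = (279 - Q)q_O - (100q_O + (1/2)q_O²). Setting ∂π_O/∂q_O = 0: 179 - 3q_O - (q_H) = 0.
Helios's first-order condition: 202 - 3q_H - (q_O) = 0.
Rearranging gives the reaction functions q_O = (179 - q_H)/3 and q_H = (202 - q_O)/3.
Solving the pair: q_O = 335/8, q_H = 427/8.
Total output Q = 381/4, so price P = 279 - 381/4 = 735/4.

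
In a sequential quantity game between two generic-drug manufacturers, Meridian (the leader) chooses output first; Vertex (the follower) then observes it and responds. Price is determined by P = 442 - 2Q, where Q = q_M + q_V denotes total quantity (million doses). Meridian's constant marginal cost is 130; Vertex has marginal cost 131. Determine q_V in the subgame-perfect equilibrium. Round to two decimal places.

The follower Vertex best-responds to any q_M: π_V = (442 - 2Q)q_V - 131q_V.
∂π_V/∂q_V = 311 - 2q_M - 4q_V = 0 gives the reaction function q_V = (311 - 2q_M)/4.
The leader anticipates this reaction. Substituting into P = 442 - 2Q gives P = 573/2 - q_M, so π_M = (573/2 - q_M)q_M - 130q_M.
The leader's first-order condition 313/2 - 2q_M = 0 yields q_M = 313/4.
Then q_V = (311 - 2·(313/4))/4 = 309/8.

38.63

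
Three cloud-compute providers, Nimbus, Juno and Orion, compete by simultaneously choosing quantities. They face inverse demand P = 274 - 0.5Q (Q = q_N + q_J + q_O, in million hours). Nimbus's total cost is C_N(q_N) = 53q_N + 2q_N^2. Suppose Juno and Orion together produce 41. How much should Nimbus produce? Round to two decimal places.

With rivals' combined output fixed at 41, Nimbus's profit is π_N = (274 - (1/2)·41 - (1/2)q_N)q_N - (53q_N + 2q_N²) = (507/2 - (1/2)q_N)q_N - (53q_N + 2q_N²).
∂π_N/∂q_N = 401/2 - 5q_N = 0, so q_N = 401/10.

40.10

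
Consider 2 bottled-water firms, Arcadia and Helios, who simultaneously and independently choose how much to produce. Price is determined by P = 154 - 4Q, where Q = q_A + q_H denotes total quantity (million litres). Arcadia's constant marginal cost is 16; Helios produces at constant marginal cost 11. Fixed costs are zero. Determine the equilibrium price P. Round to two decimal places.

Arcadia's profit: π_A = (154 - 4Q)q_A - (16q_A). Setting ∂π_A/∂q_A = 0: 138 - 8q_A - 4(q_H) = 0.
Helios's first-order condition: 143 - 8q_H - 4(q_A) = 0.
So q_A = (138 - 4q_H)/8 and q_H = (143 - 4q_A)/8.
Solving the pair: q_A = 133/12, q_H = 37/3.
Total output Q = 281/12, so price P = 154 - 4·(281/12) = 181/3.

60.33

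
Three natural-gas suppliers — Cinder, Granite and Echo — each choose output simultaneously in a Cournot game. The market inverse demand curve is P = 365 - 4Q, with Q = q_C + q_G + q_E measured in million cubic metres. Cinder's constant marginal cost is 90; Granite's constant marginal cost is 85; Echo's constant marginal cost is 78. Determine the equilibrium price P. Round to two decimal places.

154.50

Cinder's profit: π_C = (365 - 4Q)q_C - (90q_C). Setting ∂π_C/∂q_C = 0: 275 - 8q_C - 4(q_G + q_E) = 0.
Granite's profit: π_G = (365 - 4Q)q_G - (85q_G). Setting ∂π_G/∂q_G = 0: 280 - 8q_G - 4(q_C + q_E) = 0.
Echo's profit: π_E = (365 - 4Q)q_E - (78q_E). Setting ∂π_E/∂q_E = 0: 287 - 8q_E - 4(q_C + q_G) = 0.
Summing all 3 equations gives 842 − 16Q = 0, hence Q = 421/8.
Back-substituting: q_C = (275 − 421/2)/4 = 129/8, q_G = (280 − 421/2)/4 = 139/8, q_E = (287 − 421/2)/4 = 153/8.
Total output Q = 421/8, so price P = 365 - 4·(421/8) = 309/2.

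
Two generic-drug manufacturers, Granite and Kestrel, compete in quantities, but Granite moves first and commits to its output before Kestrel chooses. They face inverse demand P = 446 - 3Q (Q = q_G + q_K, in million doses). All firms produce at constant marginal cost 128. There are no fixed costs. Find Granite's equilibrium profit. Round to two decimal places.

Solve by backward induction. Given q_G, the follower Kestrel maximises π_K = (446 - 3q_G - 3q_K)q_K - 128q_K.
∂π_K/∂q_K = 318 - 3q_G - 6q_K = 0 gives the reaction function q_K = (318 - 3q_G)/6.
The leader anticipates this reaction. Substituting into P = 446 - 3Q gives P = 287 - (3/2)q_G, so π_G = (287 - (3/2)q_G)q_G - 128q_G.
The leader's first-order condition 159 - 3q_G = 0 yields q_G = 53.
Then q_K = (318 - 3·53)/6 = 53/2.
Price P = 446 - 3·(159/2) = 415/2.
Granite's profit: (415/2 - 128)·53 = 4213.5000.

4213.50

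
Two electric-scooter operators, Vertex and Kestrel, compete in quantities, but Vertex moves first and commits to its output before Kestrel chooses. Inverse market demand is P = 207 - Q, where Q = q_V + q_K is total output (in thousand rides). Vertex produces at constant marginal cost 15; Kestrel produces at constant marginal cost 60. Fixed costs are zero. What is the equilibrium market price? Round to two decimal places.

74.25

The follower Kestrel best-responds to any q_V: π_K = (207 - Q)q_K - 60q_K.
Follower FOC: 147 - q_V - 2q_K = 0, so q_K(q_V) = (147 - q_V)/2.
Vertex substitutes q_K(q_V) into its own profit: π_V = q_V(207 - q_V - (147 - q_V)/2) - 15q_V = (267/2 - (1/2)q_V)q_V - 15q_V.
Leader FOC: 237/2 - q_V = 0, so q_V = 237/2.
Then q_K = (147 - 237/2)/2 = 57/4.
Total output Q = 531/4, so price P = 207 - 531/4 = 297/4.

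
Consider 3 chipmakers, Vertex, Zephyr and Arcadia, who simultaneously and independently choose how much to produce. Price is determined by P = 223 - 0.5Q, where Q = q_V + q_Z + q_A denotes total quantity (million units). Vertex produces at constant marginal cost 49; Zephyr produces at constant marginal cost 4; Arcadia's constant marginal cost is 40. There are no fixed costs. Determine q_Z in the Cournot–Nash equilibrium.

Vertex's profit: π_V = (223 - 0.5Q)q_V - (49q_V). Setting ∂π_V/∂q_V = 0: 174 - q_V - (1/2)(q_Z + q_A) = 0.
Zephyr's first-order condition: 219 - q_Z - (1/2)(q_V + q_A) = 0.
Arcadia's profit: π_A = (223 - 0.5Q)q_A - (40q_A). Setting ∂π_A/∂q_A = 0: 183 - q_A - (1/2)(q_V + q_Z) = 0.
Adding the 3 first-order conditions: 576 − 2Q = 0, so Q = 288.
Back-substituting: q_V = (174 − 144)/(1/2) = 60, q_Z = (219 − 144)/(1/2) = 150, q_A = (183 − 144)/(1/2) = 78.

150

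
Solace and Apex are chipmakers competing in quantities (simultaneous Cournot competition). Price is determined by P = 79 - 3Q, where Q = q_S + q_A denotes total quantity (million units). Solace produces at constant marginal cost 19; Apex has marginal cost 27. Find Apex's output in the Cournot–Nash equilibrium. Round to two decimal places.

4.89

Solace's profit: π_S = (79 - 3Q)q_S - (19q_S). Setting ∂π_S/∂q_S = 0: 60 - 6q_S - 3(q_A) = 0.
Apex's first-order condition: 52 - 6q_A - 3(q_S) = 0.
Rearranging gives the reaction functions q_S = (60 - 3q_A)/6 and q_A = (52 - 3q_S)/6.
Solving the pair: q_S = 68/9, q_A = 44/9.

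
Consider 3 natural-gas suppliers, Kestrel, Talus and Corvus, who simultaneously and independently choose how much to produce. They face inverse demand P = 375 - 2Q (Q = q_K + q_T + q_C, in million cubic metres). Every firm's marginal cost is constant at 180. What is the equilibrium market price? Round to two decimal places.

228.75

A representative firm's profit is π_i = q_i(375 - 2Q) - 180q_i.
Setting ∂π_i/∂q_i = 0 with rivals' quantities fixed: 195 - 4q_i - 2·Σ_{j≠i} q_j = 0.
By symmetry each firm produces the same amount; substituting Σ_{j≠i} q_j = 2q_i yields q_i = 195/8.
Total output Q = 585/8, so price P = 375 - 2·(585/8) = 915/4.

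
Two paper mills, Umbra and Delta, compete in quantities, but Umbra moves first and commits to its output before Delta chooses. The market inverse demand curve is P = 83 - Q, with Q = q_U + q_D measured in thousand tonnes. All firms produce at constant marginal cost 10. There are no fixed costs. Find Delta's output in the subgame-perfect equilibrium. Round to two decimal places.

The follower Delta best-responds to any q_U: π_D = (83 - Q)q_D - 10q_D.
Follower FOC: 73 - q_U - 2q_D = 0, so q_D(q_U) = (73 - q_U)/2.
The leader anticipates this reaction. Substituting into P = 83 - Q gives P = 93/2 - (1/2)q_U, so π_U = (93/2 - (1/2)q_U)q_U - 10q_U.
Maximising: ∂π_U/∂q_U = 73/2 - q_U = 0, giving q_U = 73/2.
Then q_D = (73 - 73/2)/2 = 73/4.

18.25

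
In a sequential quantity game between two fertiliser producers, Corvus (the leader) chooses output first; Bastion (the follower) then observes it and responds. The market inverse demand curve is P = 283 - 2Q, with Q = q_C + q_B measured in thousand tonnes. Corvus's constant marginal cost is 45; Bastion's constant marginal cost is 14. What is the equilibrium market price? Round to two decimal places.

96.75

The follower Bastion best-responds to any q_C: π_B = (283 - 2Q)q_B - 14q_B.
Setting the follower's marginal profit to zero, 269 - 2q_C - 4q_B = 0, i.e. q_B = (269 - 2q_C)/4.
The leader anticipates this reaction. Substituting into P = 283 - 2Q gives P = 297/2 - q_C, so π_C = (297/2 - q_C)q_C - 45q_C.
Maximising: ∂π_C/∂q_C = 207/2 - 2q_C = 0, giving q_C = 207/4.
Then q_B = (269 - 2·(207/4))/4 = 331/8.
Total output Q = 745/8, so price P = 283 - 2·(745/8) = 387/4.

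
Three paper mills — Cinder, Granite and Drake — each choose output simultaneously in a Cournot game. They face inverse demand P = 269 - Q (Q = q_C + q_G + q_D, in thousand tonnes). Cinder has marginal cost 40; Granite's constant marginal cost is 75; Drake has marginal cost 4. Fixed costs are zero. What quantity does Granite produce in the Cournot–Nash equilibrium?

Cinder's profit: π_C = (269 - Q)q_C - (40q_C). Setting ∂π_C/∂q_C = 0: 229 - 2q_C - (q_G + q_D) = 0.
Granite's first-order condition: 194 - 2q_G - (q_C + q_D) = 0.
Drake's first-order condition: 265 - 2q_D - (q_C + q_G) = 0.
Adding the 3 first-order conditions: 688 − 4Q = 0, so Q = 172.
Back-substituting: q_C = (229 − 172) = 57, q_G = (194 − 172) = 22, q_D = (265 − 172) = 93.

22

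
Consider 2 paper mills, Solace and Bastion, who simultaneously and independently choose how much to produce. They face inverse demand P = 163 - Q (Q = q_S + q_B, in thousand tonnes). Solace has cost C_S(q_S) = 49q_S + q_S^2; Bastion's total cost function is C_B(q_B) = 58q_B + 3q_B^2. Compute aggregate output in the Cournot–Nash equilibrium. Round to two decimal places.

35.90

Solace's profit: π_S = (163 - Q)q_S - (49q_S + q_S²). Setting ∂π_S/∂q_S = 0: 114 - 4q_S - (q_B) = 0.
Bastion's first-order condition: 105 - 8q_B - (q_S) = 0.
Rearranging gives the reaction functions q_S = (114 - q_B)/4 and q_B = (105 - q_S)/8.
Substituting one into the other gives q_S = 807/31 and q_B = 306/31.
Total output Q = 807/31 + 306/31 = 1113/31.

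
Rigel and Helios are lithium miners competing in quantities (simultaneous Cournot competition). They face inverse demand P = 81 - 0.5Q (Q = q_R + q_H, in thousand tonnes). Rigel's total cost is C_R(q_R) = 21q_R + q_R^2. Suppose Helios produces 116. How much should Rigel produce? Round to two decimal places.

With the rival's output fixed at 116, Rigel's profit is π_R = (81 - (1/2)·116 - (1/2)q_R)q_R - (21q_R + q_R²) = (23 - (1/2)q_R)q_R - (21q_R + q_R²).
∂π_R/∂q_R = 2 - 3q_R = 0, so q_R = 2/3.

0.67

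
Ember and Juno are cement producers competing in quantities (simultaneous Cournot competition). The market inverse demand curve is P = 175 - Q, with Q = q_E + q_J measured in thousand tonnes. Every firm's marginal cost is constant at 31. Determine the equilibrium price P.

Each firm earns π_i = (175 - Q)q_i - 31q_i.
Setting ∂π_i/∂q_i = 0 with rivals' quantities fixed: 144 - 2q_i - q_j = 0.
By symmetry each firm produces the same amount; substituting q_j = q_i yields q_i = 144/3 = 48.
Total output Q = 96, so price P = 175 - 96 = 79.

79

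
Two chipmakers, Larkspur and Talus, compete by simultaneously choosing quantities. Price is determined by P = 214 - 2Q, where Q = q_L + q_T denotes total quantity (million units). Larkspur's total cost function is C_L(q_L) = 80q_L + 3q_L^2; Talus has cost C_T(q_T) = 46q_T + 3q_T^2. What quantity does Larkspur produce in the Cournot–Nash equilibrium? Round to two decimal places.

Larkspur's profit: π_L = (214 - 2Q)q_L - (80q_L + 3q_L²). Setting ∂π_L/∂q_L = 0: 134 - 10q_L - 2(q_T) = 0.
Talus's first-order condition: 168 - 10q_T - 2(q_L) = 0.
So q_L = (134 - 2q_T)/10 and q_T = (168 - 2q_L)/10.
Substituting one into the other gives q_L = 251/24 and q_T = 353/24.

10.46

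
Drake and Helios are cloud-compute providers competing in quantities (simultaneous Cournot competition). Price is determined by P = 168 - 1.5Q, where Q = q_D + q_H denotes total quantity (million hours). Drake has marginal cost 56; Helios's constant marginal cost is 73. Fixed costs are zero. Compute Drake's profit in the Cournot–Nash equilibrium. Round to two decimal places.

Drake's profit: π_D = (168 - 1.5Q)q_D - (56q_D). Setting ∂π_D/∂q_D = 0: 112 - 3q_D - (3/2)(q_H) = 0.
Helios's profit: π_H = (168 - 1.5Q)q_H - (73q_H). Setting ∂π_H/∂q_H = 0: 95 - 3q_H - (3/2)(q_D) = 0.
Best responses: q_D = (112 - (3/2)q_H)/3, q_H = (95 - (3/2)q_D)/3.
Substituting one into the other gives q_D = 86/3 and q_H = 52/3.
Price P = 168 - (3/2)·46 = 99.
Drake's profit: (99 - 56)·(86/3) = 1232.6667.

1232.67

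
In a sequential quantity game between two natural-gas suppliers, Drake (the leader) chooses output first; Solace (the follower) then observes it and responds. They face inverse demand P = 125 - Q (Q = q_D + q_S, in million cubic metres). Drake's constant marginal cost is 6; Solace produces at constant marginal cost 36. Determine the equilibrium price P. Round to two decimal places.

The follower Solace best-responds to any q_D: π_S = (125 - Q)q_S - 36q_S.
Follower FOC: 89 - q_D - 2q_S = 0, so q_S(q_D) = (89 - q_D)/2.
The leader anticipates this reaction. Substituting into P = 125 - Q gives P = 161/2 - (1/2)q_D, so π_D = (161/2 - (1/2)q_D)q_D - 6q_D.
Leader FOC: 149/2 - q_D = 0, so q_D = 149/2.
Then q_S = (89 - 149/2)/2 = 29/4.
Total output Q = 327/4, so price P = 125 - 327/4 = 173/4.

43.25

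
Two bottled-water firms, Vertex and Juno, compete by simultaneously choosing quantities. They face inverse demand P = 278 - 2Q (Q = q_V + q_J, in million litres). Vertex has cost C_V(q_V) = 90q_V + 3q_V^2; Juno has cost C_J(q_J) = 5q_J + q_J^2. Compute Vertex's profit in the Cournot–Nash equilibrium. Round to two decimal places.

Vertex's profit: π_V = (278 - 2Q)q_V - (90q_V + 3q_V²). Setting ∂π_V/∂q_V = 0: 188 - 10q_V - 2(q_J) = 0.
Juno's profit: π_J = (278 - 2Q)q_J - (5q_J + q_J²). Setting ∂π_J/∂q_J = 0: 273 - 6q_J - 2(q_V) = 0.
So q_V = (188 - 2q_J)/10 and q_J = (273 - 2q_V)/6.
Substituting one into the other gives q_V = 291/28 and q_J = 1177/28.
Price P = 278 - 2·(367/7) = 1212/7.
Vertex's profit: (1212/7)·(291/28) - 90·(291/28) - 3(291/28)² = 540.0574.

540.06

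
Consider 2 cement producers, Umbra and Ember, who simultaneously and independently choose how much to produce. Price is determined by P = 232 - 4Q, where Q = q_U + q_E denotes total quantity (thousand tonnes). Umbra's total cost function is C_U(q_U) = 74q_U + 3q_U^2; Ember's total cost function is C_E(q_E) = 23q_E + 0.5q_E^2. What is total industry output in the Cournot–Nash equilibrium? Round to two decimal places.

26.18

Umbra's profit: π_U = (232 - 4Q)q_U - (74q_U + 3q_U²). Setting ∂π_U/∂q_U = 0: 158 - 14q_U - 4(q_E) = 0.
Ember's profit: π_E = (232 - 4Q)q_E - (23q_E + (1/2)q_E²). Setting ∂π_E/∂q_E = 0: 209 - 9q_E - 4(q_U) = 0.
Best responses: q_U = (158 - 4q_E)/14, q_E = (209 - 4q_U)/9.
Solving the pair: q_U = 293/55, q_E = 1147/55.
Total output Q = 293/55 + 1147/55 = 288/11.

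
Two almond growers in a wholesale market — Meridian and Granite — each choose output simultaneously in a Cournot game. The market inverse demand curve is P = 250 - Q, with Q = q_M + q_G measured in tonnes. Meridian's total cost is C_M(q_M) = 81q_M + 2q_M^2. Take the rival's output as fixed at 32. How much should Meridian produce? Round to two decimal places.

With the rival's output fixed at 32, Meridian's profit is π_M = (250 - 32 - q_M)q_M - (81q_M + 2q_M²) = (218 - q_M)q_M - (81q_M + 2q_M²).
∂π_M/∂q_M = 137 - 6q_M = 0, so q_M = 137/6.

22.83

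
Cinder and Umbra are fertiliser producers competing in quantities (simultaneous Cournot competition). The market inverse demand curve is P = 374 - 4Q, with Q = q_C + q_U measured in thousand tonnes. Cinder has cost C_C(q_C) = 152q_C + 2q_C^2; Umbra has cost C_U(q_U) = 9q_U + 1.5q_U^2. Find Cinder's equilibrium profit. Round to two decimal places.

429.99

Cinder's profit: π_C = (374 - 4Q)q_C - (152q_C + 2q_C²). Setting ∂π_C/∂q_C = 0: 222 - 12q_C - 4(q_U) = 0.
Umbra's profit: π_U = (374 - 4Q)q_U - (9q_U + (3/2)q_U²). Setting ∂π_U/∂q_U = 0: 365 - 11q_U - 4(q_C) = 0.
So q_C = (222 - 4q_U)/12 and q_U = (365 - 4q_C)/11.
Substituting one into the other gives q_C = 491/58 and q_U = 873/29.
Price P = 374 - 4·38.5690 = 219.7241.
Cinder's profit: 219.7241·(491/58) - 152·(491/58) - 2(491/58)² = 429.9899.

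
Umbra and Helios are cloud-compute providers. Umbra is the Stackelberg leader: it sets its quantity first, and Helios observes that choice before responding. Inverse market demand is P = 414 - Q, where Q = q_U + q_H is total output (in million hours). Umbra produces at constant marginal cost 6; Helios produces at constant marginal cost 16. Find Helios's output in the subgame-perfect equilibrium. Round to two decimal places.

The follower Helios best-responds to any q_U: π_H = (414 - Q)q_H - 16q_H.
Follower FOC: 398 - q_U - 2q_H = 0, so q_H(q_U) = (398 - q_U)/2.
Umbra substitutes q_H(q_U) into its own profit: π_U = q_U(414 - q_U - (398 - q_U)/2) - 6q_U = (215 - (1/2)q_U)q_U - 6q_U.
Leader FOC: 209 - q_U = 0, so q_U = 209.
Then q_H = (398 - 209)/2 = 189/2.

94.50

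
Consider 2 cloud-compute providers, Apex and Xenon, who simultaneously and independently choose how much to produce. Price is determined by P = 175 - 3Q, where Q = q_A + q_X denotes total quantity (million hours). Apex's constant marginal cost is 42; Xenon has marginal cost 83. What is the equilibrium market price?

Apex's profit: π_A = (175 - 3Q)q_A - (42q_A). Setting ∂π_A/∂q_A = 0: 133 - 6q_A - 3(q_X) = 0.
Xenon's profit: π_X = (175 - 3Q)q_X - (83q_X). Setting ∂π_X/∂q_X = 0: 92 - 6q_X - 3(q_A) = 0.
So q_A = (133 - 3q_X)/6 and q_X = (92 - 3q_A)/6.
Solving the pair: q_A = 58/3, q_X = 17/3.
Total output Q = 25, so price P = 175 - 3·25 = 100.

100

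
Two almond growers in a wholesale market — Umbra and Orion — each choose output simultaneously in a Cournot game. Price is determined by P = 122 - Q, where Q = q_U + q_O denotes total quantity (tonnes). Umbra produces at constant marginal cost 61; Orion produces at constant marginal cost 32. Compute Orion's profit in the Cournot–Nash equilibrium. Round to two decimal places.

1573.44

Umbra's profit: π_U = (122 - Q)q_U - (61q_U). Setting ∂π_U/∂q_U = 0: 61 - 2q_U - (q_O) = 0.
Orion's first-order condition: 90 - 2q_O - (q_U) = 0.
Rearranging gives the reaction functions q_U = (61 - q_O)/2 and q_O = (90 - q_U)/2.
Substituting one into the other gives q_U = 32/3 and q_O = 119/3.
Price P = 122 - 151/3 = 215/3.
Orion's profit: (215/3 - 32)·(119/3) = 1573.4444.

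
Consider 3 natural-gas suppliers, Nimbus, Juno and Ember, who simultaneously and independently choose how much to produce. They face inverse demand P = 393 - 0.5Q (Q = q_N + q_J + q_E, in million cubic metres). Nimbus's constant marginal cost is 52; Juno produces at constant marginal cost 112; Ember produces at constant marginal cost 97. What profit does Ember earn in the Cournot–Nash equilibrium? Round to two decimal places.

8844.50

Nimbus's profit: π_N = (393 - 0.5Q)q_N - (52q_N). Setting ∂π_N/∂q_N = 0: 341 - q_N - (1/2)(q_J + q_E) = 0.
Juno's profit: π_J = (393 - 0.5Q)q_J - (112q_J). Setting ∂π_J/∂q_J = 0: 281 - q_J - (1/2)(q_N + q_E) = 0.
Ember's first-order condition: 296 - q_E - (1/2)(q_N + q_J) = 0.
Adding the 3 first-order conditions: 918 − 2Q = 0, so Q = 459.
Back-substituting: q_N = (341 − 459/2)/(1/2) = 223, q_J = (281 − 459/2)/(1/2) = 103, q_E = (296 − 459/2)/(1/2) = 133.
Price P = 393 - (1/2)·459 = 327/2.
Ember's profit: (327/2 - 97)·133 = 8844.5000.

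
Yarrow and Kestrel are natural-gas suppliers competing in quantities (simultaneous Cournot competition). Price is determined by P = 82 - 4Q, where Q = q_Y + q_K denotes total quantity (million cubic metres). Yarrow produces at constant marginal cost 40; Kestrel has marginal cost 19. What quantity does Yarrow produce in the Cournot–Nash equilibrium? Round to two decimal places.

Yarrow's profit: π_Y = (82 - 4Q)q_Y - (40q_Y). Setting ∂π_Y/∂q_Y = 0: 42 - 8q_Y - 4(q_K) = 0.
Kestrel's first-order condition: 63 - 8q_K - 4(q_Y) = 0.
So q_Y = (42 - 4q_K)/8 and q_K = (63 - 4q_Y)/8.
Solving the pair: q_Y = 7/4, q_K = 7.

1.75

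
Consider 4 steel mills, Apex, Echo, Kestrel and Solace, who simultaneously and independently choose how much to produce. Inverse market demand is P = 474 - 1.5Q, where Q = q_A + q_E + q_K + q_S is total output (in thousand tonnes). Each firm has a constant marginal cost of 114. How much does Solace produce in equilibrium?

Each firm earns π_i = (474 - 1.5Q)q_i - 114q_i.
Setting ∂π_i/∂q_i = 0 with rivals' quantities fixed: 360 - 3q_i - (3/2)·Σ_{j≠i} q_j = 0.
By symmetry each firm produces the same amount; substituting Σ_{j≠i} q_j = 3q_i yields q_i = 360/(15/2) = 48.

48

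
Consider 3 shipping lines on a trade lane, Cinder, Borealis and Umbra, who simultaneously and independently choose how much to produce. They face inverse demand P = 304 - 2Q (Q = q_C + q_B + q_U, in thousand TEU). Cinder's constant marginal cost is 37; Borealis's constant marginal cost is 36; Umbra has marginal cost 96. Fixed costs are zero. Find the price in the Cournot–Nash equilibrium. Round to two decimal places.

Cinder's profit: π_C = (304 - 2Q)q_C - (37q_C). Setting ∂π_C/∂q_C = 0: 267 - 4q_C - 2(q_B + q_U) = 0.
Borealis's first-order condition: 268 - 4q_B - 2(q_C + q_U) = 0.
Umbra's first-order condition: 208 - 4q_U - 2(q_C + q_B) = 0.
Adding the 3 conditions: 743 − 4Q − 4Q = 0, i.e. Q = 743/8.
Back-substituting: q_C = (267 − 743/4)/2 = 325/8, q_B = (268 − 743/4)/2 = 329/8, q_U = (208 − 743/4)/2 = 89/8.
Total output Q = 743/8, so price P = 304 - 2·(743/8) = 473/4.

118.25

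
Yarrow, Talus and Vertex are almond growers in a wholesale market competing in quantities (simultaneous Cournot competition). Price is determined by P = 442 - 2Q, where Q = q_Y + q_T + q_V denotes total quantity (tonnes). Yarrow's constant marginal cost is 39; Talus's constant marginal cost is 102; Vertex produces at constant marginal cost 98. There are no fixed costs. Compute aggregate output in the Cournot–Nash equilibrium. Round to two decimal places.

Yarrow's profit: π_Y = (442 - 2Q)q_Y - (39q_Y). Setting ∂π_Y/∂q_Y = 0: 403 - 4q_Y - 2(q_T + q_V) = 0.
Talus's first-order condition: 340 - 4q_T - 2(q_Y + q_V) = 0.
Vertex's first-order condition: 344 - 4q_V - 2(q_Y + q_T) = 0.
Adding the 3 first-order conditions: 1087 − 8Q = 0, so Q = 1087/8.
Back-substituting: q_Y = (403 − 1087/4)/2 = 525/8, q_T = (340 − 1087/4)/2 = 273/8, q_V = (344 − 1087/4)/2 = 289/8.
Total output Q = 525/8 + 273/8 + 289/8 = 1087/8.

135.88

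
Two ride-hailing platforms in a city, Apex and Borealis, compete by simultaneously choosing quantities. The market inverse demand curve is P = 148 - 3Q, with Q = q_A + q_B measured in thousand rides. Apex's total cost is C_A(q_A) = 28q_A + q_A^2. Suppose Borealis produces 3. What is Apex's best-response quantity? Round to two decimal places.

13.88

With the rival's output fixed at 3, Apex's profit is π_A = (148 - 3·3 - 3q_A)q_A - (28q_A + q_A²) = (139 - 3q_A)q_A - (28q_A + q_A²).
∂π_A/∂q_A = 111 - 8q_A = 0, so q_A = 111/8.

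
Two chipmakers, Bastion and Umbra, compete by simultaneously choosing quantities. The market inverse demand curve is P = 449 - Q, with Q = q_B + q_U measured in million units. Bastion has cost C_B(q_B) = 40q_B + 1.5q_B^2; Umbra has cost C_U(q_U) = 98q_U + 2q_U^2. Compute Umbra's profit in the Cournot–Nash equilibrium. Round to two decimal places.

Bastion's profit: π_B = (449 - Q)q_B - (40q_B + (3/2)q_B²). Setting ∂π_B/∂q_B = 0: 409 - 5q_B - (q_U) = 0.
Umbra's profit: π_U = (449 - Q)q_U - (98q_U + 2q_U²). Setting ∂π_U/∂q_U = 0: 351 - 6q_U - (q_B) = 0.
So q_B = (409 - q_U)/5 and q_U = (351 - q_B)/6.
Substituting one into the other gives q_B = 72.5172 and q_U = 1346/29.
Price P = 449 - 118.9310 = 330.0690.
Umbra's profit: 330.0690·(1346/29) - 98·(1346/29) - 2(1346/29)² = 6462.7206.

6462.72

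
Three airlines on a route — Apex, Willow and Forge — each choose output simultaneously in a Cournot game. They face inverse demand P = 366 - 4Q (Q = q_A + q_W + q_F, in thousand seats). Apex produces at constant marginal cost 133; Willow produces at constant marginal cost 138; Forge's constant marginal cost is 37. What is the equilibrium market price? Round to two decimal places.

168.50

Apex's profit: π_A = (366 - 4Q)q_A - (133q_A). Setting ∂π_A/∂q_A = 0: 233 - 8q_A - 4(q_W + q_F) = 0.
Willow's first-order condition: 228 - 8q_W - 4(q_A + q_F) = 0.
Forge's profit: π_F = (366 - 4Q)q_F - (37q_F). Setting ∂π_F/∂q_F = 0: 329 - 8q_F - 4(q_A + q_W) = 0.
Summing all 3 equations gives 790 − 16Q = 0, hence Q = 395/8.
Back-substituting: q_A = (233 − 395/2)/4 = 71/8, q_W = (228 − 395/2)/4 = 61/8, q_F = (329 − 395/2)/4 = 263/8.
Total output Q = 395/8, so price P = 366 - 4·(395/8) = 337/2.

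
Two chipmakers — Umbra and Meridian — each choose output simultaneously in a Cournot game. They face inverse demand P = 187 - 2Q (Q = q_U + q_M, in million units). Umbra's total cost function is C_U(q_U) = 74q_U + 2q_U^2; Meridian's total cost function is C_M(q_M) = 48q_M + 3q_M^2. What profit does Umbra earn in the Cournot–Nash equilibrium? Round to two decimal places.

Umbra's profit: π_U = (187 - 2Q)q_U - (74q_U + 2q_U²). Setting ∂π_U/∂q_U = 0: 113 - 8q_U - 2(q_M) = 0.
Meridian's first-order condition: 139 - 10q_M - 2(q_U) = 0.
So q_U = (113 - 2q_M)/8 and q_M = (139 - 2q_U)/10.
Solving the pair: q_U = 213/19, q_M = 443/38.
Price P = 187 - 2·(869/38) = 141.2632.
Umbra's profit: 141.2632·(213/19) - 74·(213/19) - 2(213/19)² = 502.7036.

502.70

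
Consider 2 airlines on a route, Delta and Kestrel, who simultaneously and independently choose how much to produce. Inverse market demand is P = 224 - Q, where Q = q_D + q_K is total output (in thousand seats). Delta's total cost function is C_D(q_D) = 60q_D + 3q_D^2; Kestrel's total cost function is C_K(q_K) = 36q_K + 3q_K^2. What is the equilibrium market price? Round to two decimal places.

184.89

Delta's profit: π_D = (224 - Q)q_D - (60q_D + 3q_D²). Setting ∂π_D/∂q_D = 0: 164 - 8q_D - (q_K) = 0.
Kestrel's profit: π_K = (224 - Q)q_K - (36q_K + 3q_K²). Setting ∂π_K/∂q_K = 0: 188 - 8q_K - (q_D) = 0.
Rearranging gives the reaction functions q_D = (164 - q_K)/8 and q_K = (188 - q_D)/8.
Solving the pair: q_D = 1124/63, q_K = 1340/63.
Total output Q = 352/9, so price P = 224 - 352/9 = 1664/9.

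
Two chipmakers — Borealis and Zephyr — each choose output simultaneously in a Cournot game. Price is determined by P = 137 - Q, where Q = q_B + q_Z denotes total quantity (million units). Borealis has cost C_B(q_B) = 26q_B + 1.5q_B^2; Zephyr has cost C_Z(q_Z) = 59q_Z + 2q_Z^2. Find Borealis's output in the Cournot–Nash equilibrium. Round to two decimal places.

Borealis's profit: π_B = (137 - Q)q_B - (26q_B + (3/2)q_B²). Setting ∂π_B/∂q_B = 0: 111 - 5q_B - (q_Z) = 0.
Zephyr's profit: π_Z = (137 - Q)q_Z - (59q_Z + 2q_Z²). Setting ∂π_Z/∂q_Z = 0: 78 - 6q_Z - (q_B) = 0.
Best responses: q_B = (111 - q_Z)/5, q_Z = (78 - q_B)/6.
Substituting one into the other gives q_B = 588/29 and q_Z = 279/29.

20.28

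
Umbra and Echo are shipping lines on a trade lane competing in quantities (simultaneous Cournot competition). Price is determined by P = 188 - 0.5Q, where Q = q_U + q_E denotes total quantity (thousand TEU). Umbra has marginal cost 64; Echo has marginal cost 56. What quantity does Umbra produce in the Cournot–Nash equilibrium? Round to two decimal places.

77.33

Umbra's profit: π_U = (188 - 0.5Q)q_U - (64q_U). Setting ∂π_U/∂q_U = 0: 124 - q_U - (1/2)(q_E) = 0.
Echo's first-order condition: 132 - q_E - (1/2)(q_U) = 0.
Rearranging gives the reaction functions q_U = (124 - (1/2)q_E) and q_E = (132 - (1/2)q_U).
Substituting one into the other gives q_U = 232/3 and q_E = 280/3.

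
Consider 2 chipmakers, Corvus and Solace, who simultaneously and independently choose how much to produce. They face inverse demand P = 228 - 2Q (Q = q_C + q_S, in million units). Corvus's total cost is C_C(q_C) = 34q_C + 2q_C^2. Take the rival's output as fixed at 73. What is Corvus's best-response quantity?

With the rival's output fixed at 73, Corvus's profit is π_C = (228 - 2·73 - 2q_C)q_C - (34q_C + 2q_C²) = (82 - 2q_C)q_C - (34q_C + 2q_C²).
∂π_C/∂q_C = 48 - 8q_C = 0, so q_C = 6.

6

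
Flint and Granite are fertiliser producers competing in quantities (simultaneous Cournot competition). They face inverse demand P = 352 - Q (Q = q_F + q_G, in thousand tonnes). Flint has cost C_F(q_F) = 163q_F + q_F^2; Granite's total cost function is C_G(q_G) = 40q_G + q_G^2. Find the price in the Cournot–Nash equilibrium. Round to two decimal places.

Flint's profit: π_F = (352 - Q)q_F - (163q_F + q_F²). Setting ∂π_F/∂q_F = 0: 189 - 4q_F - (q_G) = 0.
Granite's first-order condition: 312 - 4q_G - (q_F) = 0.
So q_F = (189 - q_G)/4 and q_G = (312 - q_F)/4.
Substituting one into the other gives q_F = 148/5 and q_G = 353/5.
Total output Q = 501/5, so price P = 352 - 501/5 = 1259/5.

251.80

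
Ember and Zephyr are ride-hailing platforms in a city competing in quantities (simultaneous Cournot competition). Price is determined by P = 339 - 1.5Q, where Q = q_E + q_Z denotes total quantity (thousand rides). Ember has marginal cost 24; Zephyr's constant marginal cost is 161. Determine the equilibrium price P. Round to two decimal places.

174.67

Ember's profit: π_E = (339 - 1.5Q)q_E - (24q_E). Setting ∂π_E/∂q_E = 0: 315 - 3q_E - (3/2)(q_Z) = 0.
Zephyr's profit: π_Z = (339 - 1.5Q)q_Z - (161q_Z). Setting ∂π_Z/∂q_Z = 0: 178 - 3q_Z - (3/2)(q_E) = 0.
Rearranging gives the reaction functions q_E = (315 - (3/2)q_Z)/3 and q_Z = (178 - (3/2)q_E)/3.
Solving the pair: q_E = 904/9, q_Z = 82/9.
Total output Q = 986/9, so price P = 339 - (3/2)·(986/9) = 524/3.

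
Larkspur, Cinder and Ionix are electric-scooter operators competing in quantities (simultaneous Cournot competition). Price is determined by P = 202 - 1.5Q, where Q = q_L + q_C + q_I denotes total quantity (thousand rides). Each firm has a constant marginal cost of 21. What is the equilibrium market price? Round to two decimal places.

66.25

Each firm earns π_i = (202 - 1.5Q)q_i - 21q_i.
First-order condition (treating rivals' output as given): 181 - 3q_i - (3/2)·Σ_{j≠i} q_j = 0.
By symmetry each firm produces the same amount; substituting Σ_{j≠i} q_j = 2q_i yields q_i = 181/6.
Total output Q = 181/2, so price P = 202 - (3/2)·(181/2) = 265/4.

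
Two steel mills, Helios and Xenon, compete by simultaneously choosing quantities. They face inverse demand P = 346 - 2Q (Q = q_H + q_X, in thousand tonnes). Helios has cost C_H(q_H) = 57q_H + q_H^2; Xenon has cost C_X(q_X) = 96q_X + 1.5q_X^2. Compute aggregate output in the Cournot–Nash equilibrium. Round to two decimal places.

Helios's profit: π_H = (346 - 2Q)q_H - (57q_H + q_H²). Setting ∂π_H/∂q_H = 0: 289 - 6q_H - 2(q_X) = 0.
Xenon's profit: π_X = (346 - 2Q)q_X - (96q_X + (3/2)q_X²). Setting ∂π_X/∂q_X = 0: 250 - 7q_X - 2(q_H) = 0.
So q_H = (289 - 2q_X)/6 and q_X = (250 - 2q_H)/7.
Substituting one into the other gives q_H = 1523/38 and q_X = 461/19.
Total output Q = 1523/38 + 461/19 = 64.3421.

64.34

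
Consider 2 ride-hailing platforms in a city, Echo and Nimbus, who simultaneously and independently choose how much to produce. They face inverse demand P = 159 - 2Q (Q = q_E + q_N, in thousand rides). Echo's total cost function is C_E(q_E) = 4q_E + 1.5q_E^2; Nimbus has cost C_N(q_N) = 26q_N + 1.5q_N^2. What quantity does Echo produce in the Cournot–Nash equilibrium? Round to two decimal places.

Echo's profit: π_E = (159 - 2Q)q_E - (4q_E + (3/2)q_E²). Setting ∂π_E/∂q_E = 0: 155 - 7q_E - 2(q_N) = 0.
Nimbus's profit: π_N = (159 - 2Q)q_N - (26q_N + (3/2)q_N²). Setting ∂π_N/∂q_N = 0: 133 - 7q_N - 2(q_E) = 0.
Rearranging gives the reaction functions q_E = (155 - 2q_N)/7 and q_N = (133 - 2q_E)/7.
Substituting one into the other gives q_E = 91/5 and q_N = 69/5.

18.20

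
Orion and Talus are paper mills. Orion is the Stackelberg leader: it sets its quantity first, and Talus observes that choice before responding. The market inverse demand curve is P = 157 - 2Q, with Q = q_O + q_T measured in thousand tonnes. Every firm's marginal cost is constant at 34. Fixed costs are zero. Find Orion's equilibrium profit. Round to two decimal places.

945.56

The follower Talus best-responds to any q_O: π_T = (157 - 2Q)q_T - 34q_T.
∂π_T/∂q_T = 123 - 2q_O - 4q_T = 0 gives the reaction function q_T = (123 - 2q_O)/4.
Orion substitutes q_T(q_O) into its own profit: π_O = q_O(157 - 2q_O - (123 - 2q_O)/2) - 34q_O = (191/2 - q_O)q_O - 34q_O.
The leader's first-order condition 123/2 - 2q_O = 0 yields q_O = 123/4.
Then q_T = (123 - 2·(123/4))/4 = 123/8.
Price P = 157 - 2·(369/8) = 259/4.
Orion's profit: (259/4 - 34)·(123/4) = 945.5625.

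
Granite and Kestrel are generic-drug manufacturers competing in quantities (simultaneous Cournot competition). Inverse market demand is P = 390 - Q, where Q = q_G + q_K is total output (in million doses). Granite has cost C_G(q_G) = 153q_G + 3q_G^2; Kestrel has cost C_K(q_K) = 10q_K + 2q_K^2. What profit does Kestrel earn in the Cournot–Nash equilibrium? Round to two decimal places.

10670.18

Granite's profit: π_G = (390 - Q)q_G - (153q_G + 3q_G²). Setting ∂π_G/∂q_G = 0: 237 - 8q_G - (q_K) = 0.
Kestrel's profit: π_K = (390 - Q)q_K - (10q_K + 2q_K²). Setting ∂π_K/∂q_K = 0: 380 - 6q_K - (q_G) = 0.
Best responses: q_G = (237 - q_K)/8, q_K = (380 - q_G)/6.
Substituting one into the other gives q_G = 1042/47 and q_K = 59.6383.
Price P = 390 - 81.8085 = 308.1915.
Kestrel's profit: 308.1915·59.6383 - 10·59.6383 - 2·59.6383² = 10670.1797.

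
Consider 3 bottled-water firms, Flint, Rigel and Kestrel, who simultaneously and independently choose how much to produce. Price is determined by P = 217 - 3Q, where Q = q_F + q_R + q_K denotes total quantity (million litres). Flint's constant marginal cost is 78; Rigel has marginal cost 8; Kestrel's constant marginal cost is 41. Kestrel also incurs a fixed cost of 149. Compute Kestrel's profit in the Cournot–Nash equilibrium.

Flint's profit: π_F = (217 - 3Q)q_F - (78q_F). Setting ∂π_F/∂q_F = 0: 139 - 6q_F - 3(q_R + q_K) = 0.
Rigel's profit: π_R = (217 - 3Q)q_R - (8q_R). Setting ∂π_R/∂q_R = 0: 209 - 6q_R - 3(q_F + q_K) = 0.
Kestrel's first-order condition: 176 - 6q_K - 3(q_F + q_R) = 0.
Adding the 3 first-order conditions: 524 − 12Q = 0, so Q = 131/3.
Back-substituting: q_F = (139 − 131)/3 = 8/3, q_R = (209 − 131)/3 = 26, q_K = (176 − 131)/3 = 15.
Price P = 217 - 3·(131/3) = 86.
Kestrel's profit: (86 - 41)·15 - 149 = 526.

526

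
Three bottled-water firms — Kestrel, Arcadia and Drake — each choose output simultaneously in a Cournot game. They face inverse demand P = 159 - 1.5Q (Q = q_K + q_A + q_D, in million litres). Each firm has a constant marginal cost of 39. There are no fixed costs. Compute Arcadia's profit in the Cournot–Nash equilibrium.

600

Each firm earns π_i = (159 - 1.5Q)q_i - 39q_i.
First-order condition (treating rivals' output as given): 120 - 3q_i - (3/2)·Σ_{j≠i} q_j = 0.
With identical firms every q_j equals q_i, so Σ_{j≠i} q_j = 2q_i and 120 = 6q_i, giving q_i = 20.
Price P = 159 - (3/2)·60 = 69.
Arcadia's profit: (69 - 39)·20 = 600.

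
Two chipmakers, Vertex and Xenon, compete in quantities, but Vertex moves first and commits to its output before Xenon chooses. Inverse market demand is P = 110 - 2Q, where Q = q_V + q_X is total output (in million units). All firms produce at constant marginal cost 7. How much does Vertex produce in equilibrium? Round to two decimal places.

25.75

The follower Xenon best-responds to any q_V: π_X = (110 - 2Q)q_X - 7q_X.
Setting the follower's marginal profit to zero, 103 - 2q_V - 4q_X = 0, i.e. q_X = (103 - 2q_V)/4.
Vertex substitutes q_X(q_V) into its own profit: π_V = q_V(110 - 2q_V - (103 - 2q_V)/2) - 7q_V = (117/2 - q_V)q_V - 7q_V.
Maximising: ∂π_V/∂q_V = 103/2 - 2q_V = 0, giving q_V = 103/4.
Then q_X = (103 - 2·(103/4))/4 = 103/8.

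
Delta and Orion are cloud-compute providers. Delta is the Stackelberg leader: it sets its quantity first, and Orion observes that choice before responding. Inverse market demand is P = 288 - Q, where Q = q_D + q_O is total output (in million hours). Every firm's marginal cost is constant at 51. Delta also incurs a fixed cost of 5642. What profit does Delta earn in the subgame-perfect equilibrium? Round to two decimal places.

Solve by backward induction. Given q_D, the follower Orion maximises π_O = (288 - q_D - q_O)q_O - 51q_O.
∂π_O/∂q_O = 237 - q_D - 2q_O = 0 gives the reaction function q_O = (237 - q_D)/2.
The leader anticipates this reaction. Substituting into P = 288 - Q gives P = 339/2 - (1/2)q_D, so π_D = (339/2 - (1/2)q_D)q_D - 51q_D.
Leader FOC: 237/2 - q_D = 0, so q_D = 237/2.
Then q_O = (237 - 237/2)/2 = 237/4.
Price P = 288 - 711/4 = 441/4.
Delta's profit: (441/4 - 51)·(237/2) - 5642 = 1379.1250.

1379.13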